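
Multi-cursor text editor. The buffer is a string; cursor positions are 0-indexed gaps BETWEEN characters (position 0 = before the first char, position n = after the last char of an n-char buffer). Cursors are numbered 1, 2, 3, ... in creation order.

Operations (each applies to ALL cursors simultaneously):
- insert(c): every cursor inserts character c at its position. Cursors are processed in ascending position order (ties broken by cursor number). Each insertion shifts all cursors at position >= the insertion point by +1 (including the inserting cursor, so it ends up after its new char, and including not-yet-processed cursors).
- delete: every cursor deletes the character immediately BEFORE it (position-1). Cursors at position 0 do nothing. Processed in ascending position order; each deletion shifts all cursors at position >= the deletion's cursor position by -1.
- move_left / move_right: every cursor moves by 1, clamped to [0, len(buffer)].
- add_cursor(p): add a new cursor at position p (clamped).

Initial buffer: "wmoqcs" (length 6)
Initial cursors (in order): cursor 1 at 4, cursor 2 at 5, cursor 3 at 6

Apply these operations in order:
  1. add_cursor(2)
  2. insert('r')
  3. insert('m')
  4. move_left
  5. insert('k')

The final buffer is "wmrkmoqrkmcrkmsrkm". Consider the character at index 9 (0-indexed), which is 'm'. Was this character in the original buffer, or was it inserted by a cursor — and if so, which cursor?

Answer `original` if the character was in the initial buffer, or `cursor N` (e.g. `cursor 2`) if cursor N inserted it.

After op 1 (add_cursor(2)): buffer="wmoqcs" (len 6), cursors c4@2 c1@4 c2@5 c3@6, authorship ......
After op 2 (insert('r')): buffer="wmroqrcrsr" (len 10), cursors c4@3 c1@6 c2@8 c3@10, authorship ..4..1.2.3
After op 3 (insert('m')): buffer="wmrmoqrmcrmsrm" (len 14), cursors c4@4 c1@8 c2@11 c3@14, authorship ..44..11.22.33
After op 4 (move_left): buffer="wmrmoqrmcrmsrm" (len 14), cursors c4@3 c1@7 c2@10 c3@13, authorship ..44..11.22.33
After op 5 (insert('k')): buffer="wmrkmoqrkmcrkmsrkm" (len 18), cursors c4@4 c1@9 c2@13 c3@17, authorship ..444..111.222.333
Authorship (.=original, N=cursor N): . . 4 4 4 . . 1 1 1 . 2 2 2 . 3 3 3
Index 9: author = 1

Answer: cursor 1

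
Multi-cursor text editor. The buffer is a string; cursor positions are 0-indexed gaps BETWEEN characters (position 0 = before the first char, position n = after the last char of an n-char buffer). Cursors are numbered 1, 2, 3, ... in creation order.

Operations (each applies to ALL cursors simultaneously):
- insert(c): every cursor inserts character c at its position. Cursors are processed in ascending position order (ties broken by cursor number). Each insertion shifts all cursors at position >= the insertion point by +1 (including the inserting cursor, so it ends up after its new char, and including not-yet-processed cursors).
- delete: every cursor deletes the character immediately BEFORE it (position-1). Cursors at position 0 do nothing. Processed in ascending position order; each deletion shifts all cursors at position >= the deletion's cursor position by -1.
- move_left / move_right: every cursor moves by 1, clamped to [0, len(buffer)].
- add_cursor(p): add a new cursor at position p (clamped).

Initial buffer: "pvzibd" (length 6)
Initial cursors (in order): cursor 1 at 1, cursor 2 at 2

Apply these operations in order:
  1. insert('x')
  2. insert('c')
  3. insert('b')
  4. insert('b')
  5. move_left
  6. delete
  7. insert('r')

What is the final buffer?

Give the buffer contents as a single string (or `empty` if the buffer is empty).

After op 1 (insert('x')): buffer="pxvxzibd" (len 8), cursors c1@2 c2@4, authorship .1.2....
After op 2 (insert('c')): buffer="pxcvxczibd" (len 10), cursors c1@3 c2@6, authorship .11.22....
After op 3 (insert('b')): buffer="pxcbvxcbzibd" (len 12), cursors c1@4 c2@8, authorship .111.222....
After op 4 (insert('b')): buffer="pxcbbvxcbbzibd" (len 14), cursors c1@5 c2@10, authorship .1111.2222....
After op 5 (move_left): buffer="pxcbbvxcbbzibd" (len 14), cursors c1@4 c2@9, authorship .1111.2222....
After op 6 (delete): buffer="pxcbvxcbzibd" (len 12), cursors c1@3 c2@7, authorship .111.222....
After op 7 (insert('r')): buffer="pxcrbvxcrbzibd" (len 14), cursors c1@4 c2@9, authorship .1111.2222....

Answer: pxcrbvxcrbzibd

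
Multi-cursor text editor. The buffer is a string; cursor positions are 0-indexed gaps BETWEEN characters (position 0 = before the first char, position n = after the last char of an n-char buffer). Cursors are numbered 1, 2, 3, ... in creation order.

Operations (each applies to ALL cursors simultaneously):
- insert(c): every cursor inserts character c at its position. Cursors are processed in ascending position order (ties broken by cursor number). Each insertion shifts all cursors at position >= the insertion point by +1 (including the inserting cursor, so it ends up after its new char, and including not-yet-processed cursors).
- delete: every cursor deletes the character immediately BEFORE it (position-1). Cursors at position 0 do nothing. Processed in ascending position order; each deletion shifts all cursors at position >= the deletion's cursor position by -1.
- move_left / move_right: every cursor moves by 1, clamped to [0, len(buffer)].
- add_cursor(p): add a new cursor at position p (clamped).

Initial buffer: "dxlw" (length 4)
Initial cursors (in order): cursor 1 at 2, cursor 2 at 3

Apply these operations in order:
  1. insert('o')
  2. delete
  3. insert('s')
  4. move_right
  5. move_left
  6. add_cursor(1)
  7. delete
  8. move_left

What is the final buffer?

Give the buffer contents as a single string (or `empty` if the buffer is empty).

After op 1 (insert('o')): buffer="dxolow" (len 6), cursors c1@3 c2@5, authorship ..1.2.
After op 2 (delete): buffer="dxlw" (len 4), cursors c1@2 c2@3, authorship ....
After op 3 (insert('s')): buffer="dxslsw" (len 6), cursors c1@3 c2@5, authorship ..1.2.
After op 4 (move_right): buffer="dxslsw" (len 6), cursors c1@4 c2@6, authorship ..1.2.
After op 5 (move_left): buffer="dxslsw" (len 6), cursors c1@3 c2@5, authorship ..1.2.
After op 6 (add_cursor(1)): buffer="dxslsw" (len 6), cursors c3@1 c1@3 c2@5, authorship ..1.2.
After op 7 (delete): buffer="xlw" (len 3), cursors c3@0 c1@1 c2@2, authorship ...
After op 8 (move_left): buffer="xlw" (len 3), cursors c1@0 c3@0 c2@1, authorship ...

Answer: xlw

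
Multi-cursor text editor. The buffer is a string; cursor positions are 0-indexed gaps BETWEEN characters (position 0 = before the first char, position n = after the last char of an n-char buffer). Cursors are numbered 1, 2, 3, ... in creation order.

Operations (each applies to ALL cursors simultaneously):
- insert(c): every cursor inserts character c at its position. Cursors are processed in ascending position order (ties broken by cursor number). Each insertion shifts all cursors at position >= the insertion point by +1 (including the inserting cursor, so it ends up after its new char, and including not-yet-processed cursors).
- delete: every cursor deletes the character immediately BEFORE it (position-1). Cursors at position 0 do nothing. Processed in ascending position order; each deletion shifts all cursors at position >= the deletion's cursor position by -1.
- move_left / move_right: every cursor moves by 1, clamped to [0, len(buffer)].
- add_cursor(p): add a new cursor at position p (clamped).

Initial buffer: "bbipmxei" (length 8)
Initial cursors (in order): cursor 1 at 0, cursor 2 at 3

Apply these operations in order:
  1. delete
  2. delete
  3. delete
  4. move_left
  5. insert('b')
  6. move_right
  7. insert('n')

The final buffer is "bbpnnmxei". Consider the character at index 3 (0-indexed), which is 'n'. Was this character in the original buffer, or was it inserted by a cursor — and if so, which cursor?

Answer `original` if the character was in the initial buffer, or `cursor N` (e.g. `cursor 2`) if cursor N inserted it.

Answer: cursor 1

Derivation:
After op 1 (delete): buffer="bbpmxei" (len 7), cursors c1@0 c2@2, authorship .......
After op 2 (delete): buffer="bpmxei" (len 6), cursors c1@0 c2@1, authorship ......
After op 3 (delete): buffer="pmxei" (len 5), cursors c1@0 c2@0, authorship .....
After op 4 (move_left): buffer="pmxei" (len 5), cursors c1@0 c2@0, authorship .....
After op 5 (insert('b')): buffer="bbpmxei" (len 7), cursors c1@2 c2@2, authorship 12.....
After op 6 (move_right): buffer="bbpmxei" (len 7), cursors c1@3 c2@3, authorship 12.....
After op 7 (insert('n')): buffer="bbpnnmxei" (len 9), cursors c1@5 c2@5, authorship 12.12....
Authorship (.=original, N=cursor N): 1 2 . 1 2 . . . .
Index 3: author = 1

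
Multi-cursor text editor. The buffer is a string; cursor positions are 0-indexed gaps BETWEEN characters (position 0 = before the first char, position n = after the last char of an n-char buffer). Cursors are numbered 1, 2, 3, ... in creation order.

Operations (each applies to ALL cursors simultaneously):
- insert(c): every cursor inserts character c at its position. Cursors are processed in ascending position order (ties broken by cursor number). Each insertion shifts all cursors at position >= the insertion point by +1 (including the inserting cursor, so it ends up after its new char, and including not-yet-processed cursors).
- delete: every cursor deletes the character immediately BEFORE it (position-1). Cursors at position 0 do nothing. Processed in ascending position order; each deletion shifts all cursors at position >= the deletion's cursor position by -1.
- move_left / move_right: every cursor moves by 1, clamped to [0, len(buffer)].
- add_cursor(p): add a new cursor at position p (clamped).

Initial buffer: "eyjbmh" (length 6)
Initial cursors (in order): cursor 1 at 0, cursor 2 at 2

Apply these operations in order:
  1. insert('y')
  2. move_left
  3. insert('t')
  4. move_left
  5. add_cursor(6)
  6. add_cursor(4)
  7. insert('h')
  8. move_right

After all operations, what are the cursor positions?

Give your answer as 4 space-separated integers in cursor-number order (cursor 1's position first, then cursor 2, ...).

After op 1 (insert('y')): buffer="yeyyjbmh" (len 8), cursors c1@1 c2@4, authorship 1..2....
After op 2 (move_left): buffer="yeyyjbmh" (len 8), cursors c1@0 c2@3, authorship 1..2....
After op 3 (insert('t')): buffer="tyeytyjbmh" (len 10), cursors c1@1 c2@5, authorship 11..22....
After op 4 (move_left): buffer="tyeytyjbmh" (len 10), cursors c1@0 c2@4, authorship 11..22....
After op 5 (add_cursor(6)): buffer="tyeytyjbmh" (len 10), cursors c1@0 c2@4 c3@6, authorship 11..22....
After op 6 (add_cursor(4)): buffer="tyeytyjbmh" (len 10), cursors c1@0 c2@4 c4@4 c3@6, authorship 11..22....
After op 7 (insert('h')): buffer="htyeyhhtyhjbmh" (len 14), cursors c1@1 c2@7 c4@7 c3@10, authorship 111..24223....
After op 8 (move_right): buffer="htyeyhhtyhjbmh" (len 14), cursors c1@2 c2@8 c4@8 c3@11, authorship 111..24223....

Answer: 2 8 11 8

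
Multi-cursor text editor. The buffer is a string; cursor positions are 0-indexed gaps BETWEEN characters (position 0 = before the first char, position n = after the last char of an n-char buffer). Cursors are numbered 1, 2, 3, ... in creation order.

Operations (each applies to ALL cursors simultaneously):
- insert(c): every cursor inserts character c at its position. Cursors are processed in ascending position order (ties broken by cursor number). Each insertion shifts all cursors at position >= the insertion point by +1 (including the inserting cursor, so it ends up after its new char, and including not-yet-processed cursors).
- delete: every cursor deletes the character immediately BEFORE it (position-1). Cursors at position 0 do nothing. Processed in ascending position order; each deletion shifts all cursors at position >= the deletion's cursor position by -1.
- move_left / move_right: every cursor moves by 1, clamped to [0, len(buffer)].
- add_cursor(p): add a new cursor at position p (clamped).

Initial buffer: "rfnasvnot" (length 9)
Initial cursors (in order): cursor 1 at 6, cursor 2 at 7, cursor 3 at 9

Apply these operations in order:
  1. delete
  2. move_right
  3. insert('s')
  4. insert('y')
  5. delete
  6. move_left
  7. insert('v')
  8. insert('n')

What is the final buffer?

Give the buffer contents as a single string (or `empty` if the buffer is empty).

After op 1 (delete): buffer="rfnaso" (len 6), cursors c1@5 c2@5 c3@6, authorship ......
After op 2 (move_right): buffer="rfnaso" (len 6), cursors c1@6 c2@6 c3@6, authorship ......
After op 3 (insert('s')): buffer="rfnasosss" (len 9), cursors c1@9 c2@9 c3@9, authorship ......123
After op 4 (insert('y')): buffer="rfnasosssyyy" (len 12), cursors c1@12 c2@12 c3@12, authorship ......123123
After op 5 (delete): buffer="rfnasosss" (len 9), cursors c1@9 c2@9 c3@9, authorship ......123
After op 6 (move_left): buffer="rfnasosss" (len 9), cursors c1@8 c2@8 c3@8, authorship ......123
After op 7 (insert('v')): buffer="rfnasossvvvs" (len 12), cursors c1@11 c2@11 c3@11, authorship ......121233
After op 8 (insert('n')): buffer="rfnasossvvvnnns" (len 15), cursors c1@14 c2@14 c3@14, authorship ......121231233

Answer: rfnasossvvvnnns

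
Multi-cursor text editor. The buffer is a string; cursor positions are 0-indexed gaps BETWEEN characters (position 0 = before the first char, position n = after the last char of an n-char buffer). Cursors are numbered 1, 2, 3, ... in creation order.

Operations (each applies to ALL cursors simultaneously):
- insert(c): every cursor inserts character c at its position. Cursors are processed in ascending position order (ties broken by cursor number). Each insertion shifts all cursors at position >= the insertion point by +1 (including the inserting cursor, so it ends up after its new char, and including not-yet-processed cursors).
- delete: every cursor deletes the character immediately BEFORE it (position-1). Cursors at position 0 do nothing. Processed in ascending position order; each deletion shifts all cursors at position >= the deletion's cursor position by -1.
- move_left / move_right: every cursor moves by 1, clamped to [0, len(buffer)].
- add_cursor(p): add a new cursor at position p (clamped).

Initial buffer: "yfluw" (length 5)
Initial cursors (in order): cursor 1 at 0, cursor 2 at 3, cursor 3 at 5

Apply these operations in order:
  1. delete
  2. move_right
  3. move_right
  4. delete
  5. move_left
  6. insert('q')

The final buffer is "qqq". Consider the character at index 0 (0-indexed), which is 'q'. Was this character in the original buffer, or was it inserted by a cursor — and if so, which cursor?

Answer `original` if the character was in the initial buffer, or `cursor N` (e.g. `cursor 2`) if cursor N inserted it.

After op 1 (delete): buffer="yfu" (len 3), cursors c1@0 c2@2 c3@3, authorship ...
After op 2 (move_right): buffer="yfu" (len 3), cursors c1@1 c2@3 c3@3, authorship ...
After op 3 (move_right): buffer="yfu" (len 3), cursors c1@2 c2@3 c3@3, authorship ...
After op 4 (delete): buffer="" (len 0), cursors c1@0 c2@0 c3@0, authorship 
After op 5 (move_left): buffer="" (len 0), cursors c1@0 c2@0 c3@0, authorship 
After op 6 (insert('q')): buffer="qqq" (len 3), cursors c1@3 c2@3 c3@3, authorship 123
Authorship (.=original, N=cursor N): 1 2 3
Index 0: author = 1

Answer: cursor 1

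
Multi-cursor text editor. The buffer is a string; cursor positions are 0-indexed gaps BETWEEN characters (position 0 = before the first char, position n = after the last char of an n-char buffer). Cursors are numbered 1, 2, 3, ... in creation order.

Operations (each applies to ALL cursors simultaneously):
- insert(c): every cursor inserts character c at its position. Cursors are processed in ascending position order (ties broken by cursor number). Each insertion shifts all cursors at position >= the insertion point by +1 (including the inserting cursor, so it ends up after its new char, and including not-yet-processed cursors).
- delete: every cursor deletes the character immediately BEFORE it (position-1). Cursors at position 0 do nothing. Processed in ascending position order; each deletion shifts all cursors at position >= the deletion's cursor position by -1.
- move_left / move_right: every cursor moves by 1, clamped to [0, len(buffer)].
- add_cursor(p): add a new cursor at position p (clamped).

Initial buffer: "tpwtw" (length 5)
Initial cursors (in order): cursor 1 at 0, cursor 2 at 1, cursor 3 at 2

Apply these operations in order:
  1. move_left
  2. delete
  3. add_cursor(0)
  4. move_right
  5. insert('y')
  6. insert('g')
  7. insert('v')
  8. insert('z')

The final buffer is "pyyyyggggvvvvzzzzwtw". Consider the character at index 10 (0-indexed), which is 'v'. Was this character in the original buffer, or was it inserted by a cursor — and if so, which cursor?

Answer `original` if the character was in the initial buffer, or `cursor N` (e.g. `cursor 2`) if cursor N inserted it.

After op 1 (move_left): buffer="tpwtw" (len 5), cursors c1@0 c2@0 c3@1, authorship .....
After op 2 (delete): buffer="pwtw" (len 4), cursors c1@0 c2@0 c3@0, authorship ....
After op 3 (add_cursor(0)): buffer="pwtw" (len 4), cursors c1@0 c2@0 c3@0 c4@0, authorship ....
After op 4 (move_right): buffer="pwtw" (len 4), cursors c1@1 c2@1 c3@1 c4@1, authorship ....
After op 5 (insert('y')): buffer="pyyyywtw" (len 8), cursors c1@5 c2@5 c3@5 c4@5, authorship .1234...
After op 6 (insert('g')): buffer="pyyyyggggwtw" (len 12), cursors c1@9 c2@9 c3@9 c4@9, authorship .12341234...
After op 7 (insert('v')): buffer="pyyyyggggvvvvwtw" (len 16), cursors c1@13 c2@13 c3@13 c4@13, authorship .123412341234...
After op 8 (insert('z')): buffer="pyyyyggggvvvvzzzzwtw" (len 20), cursors c1@17 c2@17 c3@17 c4@17, authorship .1234123412341234...
Authorship (.=original, N=cursor N): . 1 2 3 4 1 2 3 4 1 2 3 4 1 2 3 4 . . .
Index 10: author = 2

Answer: cursor 2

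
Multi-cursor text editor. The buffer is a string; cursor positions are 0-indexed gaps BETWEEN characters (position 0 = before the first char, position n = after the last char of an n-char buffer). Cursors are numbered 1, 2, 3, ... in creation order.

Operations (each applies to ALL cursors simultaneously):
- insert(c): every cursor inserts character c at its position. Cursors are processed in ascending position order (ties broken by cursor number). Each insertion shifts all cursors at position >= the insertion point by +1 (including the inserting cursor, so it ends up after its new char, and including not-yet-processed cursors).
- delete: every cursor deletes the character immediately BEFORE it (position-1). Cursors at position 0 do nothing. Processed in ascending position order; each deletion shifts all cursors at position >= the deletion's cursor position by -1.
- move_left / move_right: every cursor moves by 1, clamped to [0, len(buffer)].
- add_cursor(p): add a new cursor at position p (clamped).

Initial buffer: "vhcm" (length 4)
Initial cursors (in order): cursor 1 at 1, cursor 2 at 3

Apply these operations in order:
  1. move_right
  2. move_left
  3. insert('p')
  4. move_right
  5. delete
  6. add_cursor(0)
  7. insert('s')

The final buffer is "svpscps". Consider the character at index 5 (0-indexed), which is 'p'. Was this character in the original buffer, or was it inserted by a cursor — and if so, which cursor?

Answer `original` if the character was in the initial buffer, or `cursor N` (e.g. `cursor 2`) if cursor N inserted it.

Answer: cursor 2

Derivation:
After op 1 (move_right): buffer="vhcm" (len 4), cursors c1@2 c2@4, authorship ....
After op 2 (move_left): buffer="vhcm" (len 4), cursors c1@1 c2@3, authorship ....
After op 3 (insert('p')): buffer="vphcpm" (len 6), cursors c1@2 c2@5, authorship .1..2.
After op 4 (move_right): buffer="vphcpm" (len 6), cursors c1@3 c2@6, authorship .1..2.
After op 5 (delete): buffer="vpcp" (len 4), cursors c1@2 c2@4, authorship .1.2
After op 6 (add_cursor(0)): buffer="vpcp" (len 4), cursors c3@0 c1@2 c2@4, authorship .1.2
After op 7 (insert('s')): buffer="svpscps" (len 7), cursors c3@1 c1@4 c2@7, authorship 3.11.22
Authorship (.=original, N=cursor N): 3 . 1 1 . 2 2
Index 5: author = 2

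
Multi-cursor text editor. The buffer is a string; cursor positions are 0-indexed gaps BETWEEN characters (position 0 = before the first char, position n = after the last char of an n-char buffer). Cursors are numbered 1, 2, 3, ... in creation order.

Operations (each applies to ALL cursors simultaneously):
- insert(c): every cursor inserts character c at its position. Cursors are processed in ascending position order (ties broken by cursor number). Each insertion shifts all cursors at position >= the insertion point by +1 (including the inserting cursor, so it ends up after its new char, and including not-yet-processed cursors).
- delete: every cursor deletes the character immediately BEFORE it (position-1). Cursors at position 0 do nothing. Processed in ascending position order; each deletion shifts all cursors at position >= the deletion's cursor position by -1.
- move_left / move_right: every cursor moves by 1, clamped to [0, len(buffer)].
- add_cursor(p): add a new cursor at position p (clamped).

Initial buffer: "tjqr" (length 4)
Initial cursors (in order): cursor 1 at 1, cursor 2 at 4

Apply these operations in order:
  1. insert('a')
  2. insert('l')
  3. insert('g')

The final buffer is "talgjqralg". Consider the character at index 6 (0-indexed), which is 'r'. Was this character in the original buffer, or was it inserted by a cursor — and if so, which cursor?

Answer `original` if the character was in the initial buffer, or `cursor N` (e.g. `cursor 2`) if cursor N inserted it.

After op 1 (insert('a')): buffer="tajqra" (len 6), cursors c1@2 c2@6, authorship .1...2
After op 2 (insert('l')): buffer="taljqral" (len 8), cursors c1@3 c2@8, authorship .11...22
After op 3 (insert('g')): buffer="talgjqralg" (len 10), cursors c1@4 c2@10, authorship .111...222
Authorship (.=original, N=cursor N): . 1 1 1 . . . 2 2 2
Index 6: author = original

Answer: original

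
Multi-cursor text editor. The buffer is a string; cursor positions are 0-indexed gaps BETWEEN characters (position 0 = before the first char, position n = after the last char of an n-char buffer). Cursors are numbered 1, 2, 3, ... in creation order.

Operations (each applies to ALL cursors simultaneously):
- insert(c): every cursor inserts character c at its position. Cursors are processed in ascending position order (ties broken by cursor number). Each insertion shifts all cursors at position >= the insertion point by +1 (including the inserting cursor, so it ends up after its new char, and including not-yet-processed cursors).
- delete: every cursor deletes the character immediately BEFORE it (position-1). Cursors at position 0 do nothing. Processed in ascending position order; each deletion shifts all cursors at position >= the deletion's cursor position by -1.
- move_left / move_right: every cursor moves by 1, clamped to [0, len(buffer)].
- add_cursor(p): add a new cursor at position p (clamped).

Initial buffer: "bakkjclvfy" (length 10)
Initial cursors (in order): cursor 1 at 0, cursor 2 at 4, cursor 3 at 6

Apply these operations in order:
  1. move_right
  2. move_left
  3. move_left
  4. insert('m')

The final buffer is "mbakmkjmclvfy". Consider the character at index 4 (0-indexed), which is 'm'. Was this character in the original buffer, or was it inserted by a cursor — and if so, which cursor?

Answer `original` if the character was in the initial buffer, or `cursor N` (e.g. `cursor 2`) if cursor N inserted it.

After op 1 (move_right): buffer="bakkjclvfy" (len 10), cursors c1@1 c2@5 c3@7, authorship ..........
After op 2 (move_left): buffer="bakkjclvfy" (len 10), cursors c1@0 c2@4 c3@6, authorship ..........
After op 3 (move_left): buffer="bakkjclvfy" (len 10), cursors c1@0 c2@3 c3@5, authorship ..........
After op 4 (insert('m')): buffer="mbakmkjmclvfy" (len 13), cursors c1@1 c2@5 c3@8, authorship 1...2..3.....
Authorship (.=original, N=cursor N): 1 . . . 2 . . 3 . . . . .
Index 4: author = 2

Answer: cursor 2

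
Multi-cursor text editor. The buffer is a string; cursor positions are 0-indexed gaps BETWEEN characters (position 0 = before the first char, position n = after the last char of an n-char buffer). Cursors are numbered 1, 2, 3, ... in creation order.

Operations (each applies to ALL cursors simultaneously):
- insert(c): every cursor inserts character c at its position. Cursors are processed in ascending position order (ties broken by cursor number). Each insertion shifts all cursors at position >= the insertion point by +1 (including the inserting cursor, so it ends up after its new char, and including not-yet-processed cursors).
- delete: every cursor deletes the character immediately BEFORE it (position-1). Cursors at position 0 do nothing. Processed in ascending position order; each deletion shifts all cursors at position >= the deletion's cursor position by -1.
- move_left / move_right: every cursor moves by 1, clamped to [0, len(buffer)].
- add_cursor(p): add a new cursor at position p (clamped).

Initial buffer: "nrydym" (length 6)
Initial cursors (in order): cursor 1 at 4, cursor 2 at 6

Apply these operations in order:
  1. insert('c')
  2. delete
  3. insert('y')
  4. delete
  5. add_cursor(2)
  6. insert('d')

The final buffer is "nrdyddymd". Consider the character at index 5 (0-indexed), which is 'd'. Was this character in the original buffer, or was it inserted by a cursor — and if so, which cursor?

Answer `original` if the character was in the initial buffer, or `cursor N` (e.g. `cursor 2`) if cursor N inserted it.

Answer: cursor 1

Derivation:
After op 1 (insert('c')): buffer="nrydcymc" (len 8), cursors c1@5 c2@8, authorship ....1..2
After op 2 (delete): buffer="nrydym" (len 6), cursors c1@4 c2@6, authorship ......
After op 3 (insert('y')): buffer="nrydyymy" (len 8), cursors c1@5 c2@8, authorship ....1..2
After op 4 (delete): buffer="nrydym" (len 6), cursors c1@4 c2@6, authorship ......
After op 5 (add_cursor(2)): buffer="nrydym" (len 6), cursors c3@2 c1@4 c2@6, authorship ......
After op 6 (insert('d')): buffer="nrdyddymd" (len 9), cursors c3@3 c1@6 c2@9, authorship ..3..1..2
Authorship (.=original, N=cursor N): . . 3 . . 1 . . 2
Index 5: author = 1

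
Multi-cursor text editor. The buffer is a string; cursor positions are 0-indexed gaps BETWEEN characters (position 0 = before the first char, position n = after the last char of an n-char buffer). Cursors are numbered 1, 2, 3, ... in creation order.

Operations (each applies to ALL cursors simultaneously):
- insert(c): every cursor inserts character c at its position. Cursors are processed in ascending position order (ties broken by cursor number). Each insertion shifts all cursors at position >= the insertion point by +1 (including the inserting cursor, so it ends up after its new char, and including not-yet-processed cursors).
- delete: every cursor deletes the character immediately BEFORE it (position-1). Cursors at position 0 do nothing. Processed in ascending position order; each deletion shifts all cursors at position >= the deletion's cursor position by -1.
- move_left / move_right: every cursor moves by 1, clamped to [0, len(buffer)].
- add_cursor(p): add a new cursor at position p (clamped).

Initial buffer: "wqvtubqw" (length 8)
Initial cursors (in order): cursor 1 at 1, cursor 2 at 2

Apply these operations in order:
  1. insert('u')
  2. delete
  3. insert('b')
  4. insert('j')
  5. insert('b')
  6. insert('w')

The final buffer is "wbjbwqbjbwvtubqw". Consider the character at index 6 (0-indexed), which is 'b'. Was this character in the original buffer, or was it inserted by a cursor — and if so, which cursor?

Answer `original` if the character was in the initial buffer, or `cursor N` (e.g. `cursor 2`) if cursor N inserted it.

Answer: cursor 2

Derivation:
After op 1 (insert('u')): buffer="wuquvtubqw" (len 10), cursors c1@2 c2@4, authorship .1.2......
After op 2 (delete): buffer="wqvtubqw" (len 8), cursors c1@1 c2@2, authorship ........
After op 3 (insert('b')): buffer="wbqbvtubqw" (len 10), cursors c1@2 c2@4, authorship .1.2......
After op 4 (insert('j')): buffer="wbjqbjvtubqw" (len 12), cursors c1@3 c2@6, authorship .11.22......
After op 5 (insert('b')): buffer="wbjbqbjbvtubqw" (len 14), cursors c1@4 c2@8, authorship .111.222......
After op 6 (insert('w')): buffer="wbjbwqbjbwvtubqw" (len 16), cursors c1@5 c2@10, authorship .1111.2222......
Authorship (.=original, N=cursor N): . 1 1 1 1 . 2 2 2 2 . . . . . .
Index 6: author = 2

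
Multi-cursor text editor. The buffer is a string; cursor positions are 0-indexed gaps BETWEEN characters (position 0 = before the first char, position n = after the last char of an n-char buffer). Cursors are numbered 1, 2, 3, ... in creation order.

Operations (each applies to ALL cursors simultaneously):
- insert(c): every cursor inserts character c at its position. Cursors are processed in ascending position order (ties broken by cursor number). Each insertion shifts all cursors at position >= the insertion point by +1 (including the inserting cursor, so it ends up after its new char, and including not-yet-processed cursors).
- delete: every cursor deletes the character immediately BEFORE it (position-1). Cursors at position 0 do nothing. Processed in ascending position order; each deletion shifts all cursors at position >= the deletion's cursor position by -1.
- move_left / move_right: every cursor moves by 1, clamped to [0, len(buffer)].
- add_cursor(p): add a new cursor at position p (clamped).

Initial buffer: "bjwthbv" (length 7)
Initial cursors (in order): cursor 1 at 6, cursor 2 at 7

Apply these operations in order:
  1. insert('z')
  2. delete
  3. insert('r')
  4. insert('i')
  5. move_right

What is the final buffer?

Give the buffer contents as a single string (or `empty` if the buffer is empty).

Answer: bjwthbrivri

Derivation:
After op 1 (insert('z')): buffer="bjwthbzvz" (len 9), cursors c1@7 c2@9, authorship ......1.2
After op 2 (delete): buffer="bjwthbv" (len 7), cursors c1@6 c2@7, authorship .......
After op 3 (insert('r')): buffer="bjwthbrvr" (len 9), cursors c1@7 c2@9, authorship ......1.2
After op 4 (insert('i')): buffer="bjwthbrivri" (len 11), cursors c1@8 c2@11, authorship ......11.22
After op 5 (move_right): buffer="bjwthbrivri" (len 11), cursors c1@9 c2@11, authorship ......11.22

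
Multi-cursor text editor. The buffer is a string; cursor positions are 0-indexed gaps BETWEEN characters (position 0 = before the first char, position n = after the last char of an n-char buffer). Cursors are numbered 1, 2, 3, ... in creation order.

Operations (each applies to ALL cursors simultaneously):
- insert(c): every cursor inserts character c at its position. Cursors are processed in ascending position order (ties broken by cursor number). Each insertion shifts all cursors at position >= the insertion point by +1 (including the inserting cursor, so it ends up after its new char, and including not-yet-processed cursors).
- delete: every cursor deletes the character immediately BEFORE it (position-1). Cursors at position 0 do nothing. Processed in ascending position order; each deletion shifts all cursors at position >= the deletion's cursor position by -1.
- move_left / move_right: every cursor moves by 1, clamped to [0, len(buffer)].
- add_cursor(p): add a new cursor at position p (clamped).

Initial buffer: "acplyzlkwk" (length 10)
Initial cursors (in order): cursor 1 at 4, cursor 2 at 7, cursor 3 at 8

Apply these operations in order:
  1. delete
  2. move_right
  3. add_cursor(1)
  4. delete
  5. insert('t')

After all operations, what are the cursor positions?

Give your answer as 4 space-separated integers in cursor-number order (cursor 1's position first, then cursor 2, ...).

After op 1 (delete): buffer="acpyzwk" (len 7), cursors c1@3 c2@5 c3@5, authorship .......
After op 2 (move_right): buffer="acpyzwk" (len 7), cursors c1@4 c2@6 c3@6, authorship .......
After op 3 (add_cursor(1)): buffer="acpyzwk" (len 7), cursors c4@1 c1@4 c2@6 c3@6, authorship .......
After op 4 (delete): buffer="cpk" (len 3), cursors c4@0 c1@2 c2@2 c3@2, authorship ...
After op 5 (insert('t')): buffer="tcptttk" (len 7), cursors c4@1 c1@6 c2@6 c3@6, authorship 4..123.

Answer: 6 6 6 1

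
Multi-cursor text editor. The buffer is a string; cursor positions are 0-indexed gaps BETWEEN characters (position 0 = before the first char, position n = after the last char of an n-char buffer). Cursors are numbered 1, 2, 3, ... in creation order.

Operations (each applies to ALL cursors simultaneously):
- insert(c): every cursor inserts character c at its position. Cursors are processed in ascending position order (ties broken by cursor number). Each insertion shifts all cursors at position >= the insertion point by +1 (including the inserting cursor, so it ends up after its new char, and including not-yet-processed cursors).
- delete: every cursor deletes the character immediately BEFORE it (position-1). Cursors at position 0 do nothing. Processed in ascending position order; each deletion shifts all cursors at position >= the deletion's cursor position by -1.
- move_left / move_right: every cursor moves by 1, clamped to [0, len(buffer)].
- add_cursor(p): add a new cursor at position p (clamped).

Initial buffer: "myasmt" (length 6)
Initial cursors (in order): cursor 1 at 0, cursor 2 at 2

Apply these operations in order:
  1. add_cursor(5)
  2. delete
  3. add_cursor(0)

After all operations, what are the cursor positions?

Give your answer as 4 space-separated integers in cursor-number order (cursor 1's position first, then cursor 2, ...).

Answer: 0 1 3 0

Derivation:
After op 1 (add_cursor(5)): buffer="myasmt" (len 6), cursors c1@0 c2@2 c3@5, authorship ......
After op 2 (delete): buffer="mast" (len 4), cursors c1@0 c2@1 c3@3, authorship ....
After op 3 (add_cursor(0)): buffer="mast" (len 4), cursors c1@0 c4@0 c2@1 c3@3, authorship ....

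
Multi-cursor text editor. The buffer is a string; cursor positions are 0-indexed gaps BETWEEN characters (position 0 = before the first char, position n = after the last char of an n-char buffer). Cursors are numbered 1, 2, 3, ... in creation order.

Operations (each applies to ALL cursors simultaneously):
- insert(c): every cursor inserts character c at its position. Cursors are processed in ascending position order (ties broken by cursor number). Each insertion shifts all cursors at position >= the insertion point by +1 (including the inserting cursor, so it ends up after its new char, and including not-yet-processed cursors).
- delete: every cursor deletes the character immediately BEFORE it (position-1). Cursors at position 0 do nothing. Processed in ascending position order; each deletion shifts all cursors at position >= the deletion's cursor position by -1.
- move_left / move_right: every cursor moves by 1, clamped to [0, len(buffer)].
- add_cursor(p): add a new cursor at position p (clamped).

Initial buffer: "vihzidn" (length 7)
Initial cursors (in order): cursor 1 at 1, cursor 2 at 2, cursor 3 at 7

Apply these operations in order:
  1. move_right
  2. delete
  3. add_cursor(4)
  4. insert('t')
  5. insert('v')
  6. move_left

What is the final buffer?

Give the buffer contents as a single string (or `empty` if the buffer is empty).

Answer: vttvvzidttvv

Derivation:
After op 1 (move_right): buffer="vihzidn" (len 7), cursors c1@2 c2@3 c3@7, authorship .......
After op 2 (delete): buffer="vzid" (len 4), cursors c1@1 c2@1 c3@4, authorship ....
After op 3 (add_cursor(4)): buffer="vzid" (len 4), cursors c1@1 c2@1 c3@4 c4@4, authorship ....
After op 4 (insert('t')): buffer="vttzidtt" (len 8), cursors c1@3 c2@3 c3@8 c4@8, authorship .12...34
After op 5 (insert('v')): buffer="vttvvzidttvv" (len 12), cursors c1@5 c2@5 c3@12 c4@12, authorship .1212...3434
After op 6 (move_left): buffer="vttvvzidttvv" (len 12), cursors c1@4 c2@4 c3@11 c4@11, authorship .1212...3434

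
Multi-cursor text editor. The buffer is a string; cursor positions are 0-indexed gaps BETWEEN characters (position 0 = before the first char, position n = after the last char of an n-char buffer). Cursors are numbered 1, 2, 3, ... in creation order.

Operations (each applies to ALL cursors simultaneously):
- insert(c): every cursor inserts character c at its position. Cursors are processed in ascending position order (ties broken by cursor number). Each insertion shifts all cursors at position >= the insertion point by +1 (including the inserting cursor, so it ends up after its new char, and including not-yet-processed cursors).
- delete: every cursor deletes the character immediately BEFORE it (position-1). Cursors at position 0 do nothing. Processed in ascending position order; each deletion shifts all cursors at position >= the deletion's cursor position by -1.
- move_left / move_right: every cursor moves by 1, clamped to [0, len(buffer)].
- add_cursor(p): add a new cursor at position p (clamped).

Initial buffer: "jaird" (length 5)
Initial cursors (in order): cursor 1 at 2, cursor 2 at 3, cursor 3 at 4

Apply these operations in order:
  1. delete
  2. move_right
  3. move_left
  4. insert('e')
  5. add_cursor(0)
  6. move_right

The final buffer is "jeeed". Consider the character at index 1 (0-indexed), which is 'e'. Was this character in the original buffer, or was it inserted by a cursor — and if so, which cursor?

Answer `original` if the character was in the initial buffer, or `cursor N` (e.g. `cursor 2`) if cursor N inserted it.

Answer: cursor 1

Derivation:
After op 1 (delete): buffer="jd" (len 2), cursors c1@1 c2@1 c3@1, authorship ..
After op 2 (move_right): buffer="jd" (len 2), cursors c1@2 c2@2 c3@2, authorship ..
After op 3 (move_left): buffer="jd" (len 2), cursors c1@1 c2@1 c3@1, authorship ..
After op 4 (insert('e')): buffer="jeeed" (len 5), cursors c1@4 c2@4 c3@4, authorship .123.
After op 5 (add_cursor(0)): buffer="jeeed" (len 5), cursors c4@0 c1@4 c2@4 c3@4, authorship .123.
After op 6 (move_right): buffer="jeeed" (len 5), cursors c4@1 c1@5 c2@5 c3@5, authorship .123.
Authorship (.=original, N=cursor N): . 1 2 3 .
Index 1: author = 1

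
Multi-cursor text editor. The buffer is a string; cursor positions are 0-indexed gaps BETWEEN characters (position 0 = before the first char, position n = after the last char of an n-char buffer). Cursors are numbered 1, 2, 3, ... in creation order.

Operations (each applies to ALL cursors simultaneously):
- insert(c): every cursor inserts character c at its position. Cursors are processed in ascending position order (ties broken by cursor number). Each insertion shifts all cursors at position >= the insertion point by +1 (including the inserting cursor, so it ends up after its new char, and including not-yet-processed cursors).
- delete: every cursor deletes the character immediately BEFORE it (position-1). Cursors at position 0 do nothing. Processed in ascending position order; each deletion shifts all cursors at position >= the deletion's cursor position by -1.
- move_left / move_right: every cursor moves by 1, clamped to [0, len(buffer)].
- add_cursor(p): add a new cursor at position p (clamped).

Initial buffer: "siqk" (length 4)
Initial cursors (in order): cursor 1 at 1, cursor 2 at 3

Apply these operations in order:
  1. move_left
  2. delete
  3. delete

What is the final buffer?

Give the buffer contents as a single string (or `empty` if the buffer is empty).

After op 1 (move_left): buffer="siqk" (len 4), cursors c1@0 c2@2, authorship ....
After op 2 (delete): buffer="sqk" (len 3), cursors c1@0 c2@1, authorship ...
After op 3 (delete): buffer="qk" (len 2), cursors c1@0 c2@0, authorship ..

Answer: qk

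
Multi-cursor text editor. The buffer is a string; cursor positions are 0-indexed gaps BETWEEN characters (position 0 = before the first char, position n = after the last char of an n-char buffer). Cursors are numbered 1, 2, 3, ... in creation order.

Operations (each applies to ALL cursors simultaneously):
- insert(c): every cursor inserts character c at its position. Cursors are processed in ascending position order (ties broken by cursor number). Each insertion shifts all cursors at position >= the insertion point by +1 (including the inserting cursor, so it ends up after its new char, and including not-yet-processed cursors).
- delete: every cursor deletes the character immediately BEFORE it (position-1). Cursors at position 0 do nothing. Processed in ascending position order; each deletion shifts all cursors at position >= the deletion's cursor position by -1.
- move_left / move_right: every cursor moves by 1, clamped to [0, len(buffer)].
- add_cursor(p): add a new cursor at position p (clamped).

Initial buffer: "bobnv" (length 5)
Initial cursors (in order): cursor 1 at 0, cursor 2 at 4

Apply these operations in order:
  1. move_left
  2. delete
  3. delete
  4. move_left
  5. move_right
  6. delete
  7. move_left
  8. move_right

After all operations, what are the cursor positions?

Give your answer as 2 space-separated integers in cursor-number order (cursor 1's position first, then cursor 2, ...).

After op 1 (move_left): buffer="bobnv" (len 5), cursors c1@0 c2@3, authorship .....
After op 2 (delete): buffer="bonv" (len 4), cursors c1@0 c2@2, authorship ....
After op 3 (delete): buffer="bnv" (len 3), cursors c1@0 c2@1, authorship ...
After op 4 (move_left): buffer="bnv" (len 3), cursors c1@0 c2@0, authorship ...
After op 5 (move_right): buffer="bnv" (len 3), cursors c1@1 c2@1, authorship ...
After op 6 (delete): buffer="nv" (len 2), cursors c1@0 c2@0, authorship ..
After op 7 (move_left): buffer="nv" (len 2), cursors c1@0 c2@0, authorship ..
After op 8 (move_right): buffer="nv" (len 2), cursors c1@1 c2@1, authorship ..

Answer: 1 1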